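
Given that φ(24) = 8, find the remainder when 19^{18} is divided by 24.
By Euler: 19^{8} ≡ 1 (mod 24) since gcd(19, 24) = 1. 18 = 2×8 + 2. So 19^{18} ≡ 19^{2} ≡ 1 (mod 24)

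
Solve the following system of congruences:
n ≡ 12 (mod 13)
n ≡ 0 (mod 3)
12

Using the Chinese Remainder Theorem:
M = product of moduli = 39
For equation 1: M_1 = 3, 3 ≡ 3 (mod 13), inverse of 3 mod 13 is 9 (check: 3 × 9 = 27 ≡ 1 (mod 13))
For equation 2: M_2 = 13, 13 ≡ 1 (mod 3), inverse of 13 mod 3 is 1 (check: 1 × 1 = 1 ≡ 1 (mod 3))
Combine: n ≡ Σ r_i×M_i×(M_i⁻¹ mod m_i) = 12×3×9 + 0×13×1 = 324 + 0 = 324
324 mod 39 = 12
n ≡ 12 (mod 39)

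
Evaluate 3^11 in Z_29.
Using repeated squaring. 11 = 8 + 2 + 1 (binary 1011). Repeated squaring mod 29: 3^1 ≡ 3; 3^2 ≡ 3² = 9 ≡ 9; 3^4 ≡ 9² = 81 ≡ 23; 3^8 ≡ 23² = 529 ≡ 7. Multiply: 3^11 = 3^8 × 3^2 × 3^1 ≡ 7 × 9 × 3 (mod 29): 7 × 9 = 63 ≡ 5; 5 × 3 = 15 ≡ 15. So 3^11 ≡ 15 (mod 29).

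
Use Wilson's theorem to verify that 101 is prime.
(100)! mod 101 = 100. Since this equals -1 (mod 101), Wilson confirms 101 is prime.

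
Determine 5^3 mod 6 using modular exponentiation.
3 = 2 + 1 (binary 11). Repeated squaring mod 6: 5^1 ≡ 5; 5^2 ≡ 5² = 25 ≡ 1. Multiply: 5^3 = 5^2 × 5^1 ≡ 1 × 5 (mod 6): 1 × 5 = 5 ≡ 5. So 5^3 ≡ 5 (mod 6).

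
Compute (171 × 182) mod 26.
0

(171 × 182) = 31122
31122 mod 26 = 0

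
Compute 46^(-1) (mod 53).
46^(-1) ≡ 15 (mod 53). Verification: 46 × 15 = 690 ≡ 1 (mod 53)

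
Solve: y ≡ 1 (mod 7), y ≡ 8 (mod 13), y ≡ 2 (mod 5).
M = 7 × 13 × 5 = 455. M₁ = 65, y₁ ≡ 4 (mod 7). M₂ = 35, y₂ ≡ 3 (mod 13). M₃ = 91, y₃ ≡ 1 (mod 5). y = 1×65×4 + 8×35×3 + 2×91×1 ≡ 372 (mod 455)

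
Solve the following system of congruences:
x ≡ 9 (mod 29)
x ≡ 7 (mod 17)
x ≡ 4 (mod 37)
6331

Using the Chinese Remainder Theorem:
M = product of moduli = 18241
For equation 1: M_1 = 629, 629 ≡ 20 (mod 29), inverse of 629 mod 29 is 16 (check: 20 × 16 = 320 ≡ 1 (mod 29))
For equation 2: M_2 = 1073, 1073 ≡ 2 (mod 17), inverse of 1073 mod 17 is 9 (check: 2 × 9 = 18 ≡ 1 (mod 17))
For equation 3: M_3 = 493, 493 ≡ 12 (mod 37), inverse of 493 mod 37 is 34 (check: 12 × 34 = 408 ≡ 1 (mod 37))
Combine: x ≡ Σ r_i×M_i×(M_i⁻¹ mod m_i) = 9×629×16 + 7×1073×9 + 4×493×34 = 90576 + 67599 + 67048 = 225223
225223 mod 18241 = 6331
x ≡ 6331 (mod 18241)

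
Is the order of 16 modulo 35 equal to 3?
Yes, ord_35(16) = 3.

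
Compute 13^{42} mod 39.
13

Using successive squaring:
Binary expansion of 42: 101010
Powers of 13 mod 39 (each is the square of the previous):
  13^1 ≡ 13 (mod 39)
  13^2 ≡ 13² = 169 ≡ 13 (mod 39)
  13^4 ≡ 13² = 169 ≡ 13 (mod 39)
  13^8 ≡ 13² = 169 ≡ 13 (mod 39)
  13^16 ≡ 13² = 169 ≡ 13 (mod 39)
  13^32 ≡ 13² = 169 ≡ 13 (mod 39)
42 = 32 + 8 + 2, so 13^42 = 13^32 × 13^8 × 13^2 ≡ 13 × 13 × 13 (mod 39)
Multiplying step by step:
  13 × 13 = 169 ≡ 13 (mod 39)
  13 × 13 = 169 ≡ 13 (mod 39)
Result: 13^42 ≡ 13 (mod 39)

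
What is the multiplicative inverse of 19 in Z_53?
19^(-1) ≡ 14 (mod 53). Verification: 19 × 14 = 266 ≡ 1 (mod 53)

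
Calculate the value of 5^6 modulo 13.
6 = 4 + 2 (binary 110). Repeated squaring mod 13: 5^1 ≡ 5; 5^2 ≡ 5² = 25 ≡ 12; 5^4 ≡ 12² = 144 ≡ 1. Multiply: 5^6 = 5^4 × 5^2 ≡ 1 × 12 (mod 13): 1 × 12 = 12 ≡ 12. So 5^6 ≡ 12 (mod 13).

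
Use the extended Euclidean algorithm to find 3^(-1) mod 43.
Extended GCD: 3(-14) + 43(1) = 1. So 3^(-1) ≡ 29 ≡ 29 (mod 43). Verify: 3 × 29 = 87 ≡ 1 (mod 43)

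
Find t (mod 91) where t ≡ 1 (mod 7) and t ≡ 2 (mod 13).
M = 7 × 13 = 91. M₁ = 13, y₁ ≡ 6 (mod 7). M₂ = 7, y₂ ≡ 2 (mod 13). t = 1×13×6 + 2×7×2 ≡ 15 (mod 91)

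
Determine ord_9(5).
Powers of 5 mod 9: 5^1≡5, 5^2≡7, 5^3≡8, 5^4≡4, 5^5≡2, 5^6≡1. Order = 6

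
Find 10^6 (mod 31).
6 = 4 + 2 (binary 110). Repeated squaring mod 31: 10^1 ≡ 10; 10^2 ≡ 10² = 100 ≡ 7; 10^4 ≡ 7² = 49 ≡ 18. Multiply: 10^6 = 10^4 × 10^2 ≡ 18 × 7 (mod 31): 18 × 7 = 126 ≡ 2. So 10^6 ≡ 2 (mod 31).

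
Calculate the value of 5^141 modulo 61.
Using Fermat: 5^{60} ≡ 1 (mod 61). 141 ≡ 21 (mod 60). So 5^{141} ≡ 5^{21} ≡ 52 (mod 61)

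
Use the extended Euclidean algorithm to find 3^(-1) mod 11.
Extended GCD: 3(4) + 11(-1) = 1. So 3^(-1) ≡ 4 ≡ 4 (mod 11). Verify: 3 × 4 = 12 ≡ 1 (mod 11)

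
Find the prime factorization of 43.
43

Divide by primes starting from smallest:
43 ÷ 43 = 1

43 = 43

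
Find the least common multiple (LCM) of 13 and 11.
143

First find GCD(13, 11) using the Euclidean algorithm:
13 = 1 × 11 + 2
11 = 5 × 2 + 1
2 = 2 × 1 + 0
GCD(13, 11) = 1

LCM formula: LCM(a, b) = (a × b) / GCD(a, b)
LCM(13, 11) = (13 × 11) / 1
LCM(13, 11) = 143 / 1
LCM(13, 11) = 143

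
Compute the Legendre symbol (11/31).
(11/31) = 11^{15} mod 31 = -1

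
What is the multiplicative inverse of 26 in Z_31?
26^(-1) ≡ 6 (mod 31). Verification: 26 × 6 = 156 ≡ 1 (mod 31)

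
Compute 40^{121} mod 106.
6

Using successive squaring:
Binary expansion of 121: 1111001
Powers of 40 mod 106 (each is the square of the previous):
  40^1 ≡ 40 (mod 106)
  40^2 ≡ 40² = 1600 ≡ 10 (mod 106)
  40^4 ≡ 10² = 100 ≡ 100 (mod 106)
  40^8 ≡ 100² = 10000 ≡ 36 (mod 106)
  40^16 ≡ 36² = 1296 ≡ 24 (mod 106)
  40^32 ≡ 24² = 576 ≡ 46 (mod 106)
  40^64 ≡ 46² = 2116 ≡ 102 (mod 106)
121 = 64 + 32 + 16 + 8 + 1, so 40^121 = 40^64 × 40^32 × 40^16 × 40^8 × 40^1 ≡ 102 × 46 × 24 × 36 × 40 (mod 106)
Multiplying step by step:
  102 × 46 = 4692 ≡ 28 (mod 106)
  28 × 24 = 672 ≡ 36 (mod 106)
  36 × 36 = 1296 ≡ 24 (mod 106)
  24 × 40 = 960 ≡ 6 (mod 106)
Result: 40^121 ≡ 6 (mod 106)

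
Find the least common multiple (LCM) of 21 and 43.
903

First find GCD(21, 43) using the Euclidean algorithm:
21 = 0 × 43 + 21
43 = 2 × 21 + 1
21 = 21 × 1 + 0
GCD(21, 43) = 1

LCM formula: LCM(a, b) = (a × b) / GCD(a, b)
LCM(21, 43) = (21 × 43) / 1
LCM(21, 43) = 903 / 1
LCM(21, 43) = 903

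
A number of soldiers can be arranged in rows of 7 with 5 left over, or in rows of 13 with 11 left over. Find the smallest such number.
M = 7 × 13 = 91. M₁ = 13, y₁ ≡ 6 (mod 7). M₂ = 7, y₂ ≡ 2 (mod 13). m = 5×13×6 + 11×7×2 ≡ 89 (mod 91). The smallest positive such number is 89.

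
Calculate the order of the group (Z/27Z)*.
18

Prime factorization: 27 = 3^3
Using the formula φ(n) = n × Π(1 - 1/p) for each prime factor p:
φ(27) = 27 × (1 - 1/3)
φ(27) = 18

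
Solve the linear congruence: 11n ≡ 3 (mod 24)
9

Since gcd(11, 24) = 1 divides 3, a solution exists.
Multiply both sides by the inverse of 11 mod 24:
  11^(-1) mod 24 = 11
  x ≡ 11 × 3 ≡ 33 ≡ 9 (mod 24)
Verification: 11 × 9 = 99 = 4 × 24 + 3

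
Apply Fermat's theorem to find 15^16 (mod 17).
By Fermat's Little Theorem, 15^{16} ≡ 1 (mod 17) since 17 is prime and gcd(15, 17) = 1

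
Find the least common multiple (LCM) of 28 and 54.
756

First find GCD(28, 54) using the Euclidean algorithm:
28 = 0 × 54 + 28
54 = 1 × 28 + 26
28 = 1 × 26 + 2
26 = 13 × 2 + 0
GCD(28, 54) = 2

LCM formula: LCM(a, b) = (a × b) / GCD(a, b)
LCM(28, 54) = (28 × 54) / 2
LCM(28, 54) = 1512 / 2
LCM(28, 54) = 756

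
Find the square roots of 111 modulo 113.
The square roots of 111 mod 113 are 87 and 26. Verify: 87² = 7569 ≡ 111 (mod 113)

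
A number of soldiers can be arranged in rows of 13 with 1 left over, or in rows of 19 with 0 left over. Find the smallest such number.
M = 13 × 19 = 247. M₁ = 19, y₁ ≡ 11 (mod 13). M₂ = 13, y₂ ≡ 3 (mod 19). m = 1×19×11 + 0×13×3 ≡ 209 (mod 247). The smallest positive such number is 209.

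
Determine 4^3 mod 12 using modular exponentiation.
3 = 2 + 1 (binary 11). Repeated squaring mod 12: 4^1 ≡ 4; 4^2 ≡ 4² = 16 ≡ 4. Multiply: 4^3 = 4^2 × 4^1 ≡ 4 × 4 (mod 12): 4 × 4 = 16 ≡ 4. So 4^3 ≡ 4 (mod 12).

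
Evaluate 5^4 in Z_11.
4 = 4 (binary 100). Repeated squaring mod 11: 5^1 ≡ 5; 5^2 ≡ 5² = 25 ≡ 3; 5^4 ≡ 3² = 9 ≡ 9. So 5^4 ≡ 9 (mod 11).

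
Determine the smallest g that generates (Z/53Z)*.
2

A primitive root g modulo p has order p-1 = 52
Prime divisors of 52: [2, 13]
g is a primitive root iff g^(52/q) ≢ 1 (mod 53) for each prime divisor q
Testing small values:
  g = 2: 2^26 ≡ 52, 2^4 ≡ 16 (mod 53) → none is 1, primitive root!
The smallest primitive root is 2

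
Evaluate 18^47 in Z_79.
Using repeated squaring. 47 = 32 + 8 + 4 + 2 + 1 (binary 101111). Repeated squaring mod 79: 18^1 ≡ 18; 18^2 ≡ 18² = 324 ≡ 8; 18^4 ≡ 8² = 64 ≡ 64; 18^8 ≡ 64² = 4096 ≡ 67; 18^16 ≡ 67² = 4489 ≡ 65; 18^32 ≡ 65² = 4225 ≡ 38. Multiply: 18^47 = 18^32 × 18^8 × 18^4 × 18^2 × 18^1 ≡ 38 × 67 × 64 × 8 × 18 (mod 79): 38 × 67 = 2546 ≡ 18; 18 × 64 = 1152 ≡ 46; 46 × 8 = 368 ≡ 52; 52 × 18 = 936 ≡ 67. So 18^47 ≡ 67 (mod 79).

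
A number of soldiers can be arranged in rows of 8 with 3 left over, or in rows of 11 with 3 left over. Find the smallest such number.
M = 8 × 11 = 88. M₁ = 11, y₁ ≡ 3 (mod 8). M₂ = 8, y₂ ≡ 7 (mod 11). k = 3×11×3 + 3×8×7 ≡ 3 (mod 88). The smallest positive such number is 3.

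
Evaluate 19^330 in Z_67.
Using Fermat: 19^{66} ≡ 1 (mod 67). 330 ≡ 0 (mod 66). So 19^{330} ≡ 19^{0} ≡ 1 (mod 67)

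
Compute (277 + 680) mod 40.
37

(277 + 680) = 957
957 mod 40 = 37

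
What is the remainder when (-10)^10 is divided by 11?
(-10) ≡ 1 (mod 11). 10 = 8 + 2 (binary 1010). Repeated squaring mod 11: 1^1 ≡ 1; 1^2 ≡ 1² = 1 ≡ 1; 1^4 ≡ 1² = 1 ≡ 1; 1^8 ≡ 1² = 1 ≡ 1. Multiply: (-10)^10 ≡ 1^8 × 1^2 ≡ 1 × 1 (mod 11): 1 × 1 = 1 ≡ 1. So (-10)^10 ≡ 1 (mod 11).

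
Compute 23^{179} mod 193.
185

Using successive squaring:
Binary expansion of 179: 10110011
Powers of 23 mod 193 (each is the square of the previous):
  23^1 ≡ 23 (mod 193)
  23^2 ≡ 23² = 529 ≡ 143 (mod 193)
  23^4 ≡ 143² = 20449 ≡ 184 (mod 193)
  23^8 ≡ 184² = 33856 ≡ 81 (mod 193)
  23^16 ≡ 81² = 6561 ≡ 192 (mod 193)
  23^32 ≡ 192² = 36864 ≡ 1 (mod 193)
  23^64 ≡ 1² = 1 ≡ 1 (mod 193)
  23^128 ≡ 1² = 1 ≡ 1 (mod 193)
179 = 128 + 32 + 16 + 2 + 1, so 23^179 = 23^128 × 23^32 × 23^16 × 23^2 × 23^1 ≡ 1 × 1 × 192 × 143 × 23 (mod 193)
Multiplying step by step:
  1 × 1 = 1 ≡ 1 (mod 193)
  1 × 192 = 192 ≡ 192 (mod 193)
  192 × 143 = 27456 ≡ 50 (mod 193)
  50 × 23 = 1150 ≡ 185 (mod 193)
Result: 23^179 ≡ 185 (mod 193)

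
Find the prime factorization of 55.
5 × 11

Divide by primes starting from smallest:
55 ÷ 5 = 11
11 ÷ 11 = 1

55 = 5 × 11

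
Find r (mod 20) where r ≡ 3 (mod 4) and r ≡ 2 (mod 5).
M = 4 × 5 = 20. M₁ = 5, y₁ ≡ 1 (mod 4). M₂ = 4, y₂ ≡ 4 (mod 5). r = 3×5×1 + 2×4×4 ≡ 7 (mod 20)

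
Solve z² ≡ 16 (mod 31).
The square roots of 16 mod 31 are 4 and 27. Verify: 4² = 16 ≡ 16 (mod 31)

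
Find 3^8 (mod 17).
8 = 8 (binary 1000). Repeated squaring mod 17: 3^1 ≡ 3; 3^2 ≡ 3² = 9 ≡ 9; 3^4 ≡ 9² = 81 ≡ 13; 3^8 ≡ 13² = 169 ≡ 16. So 3^8 ≡ 16 (mod 17).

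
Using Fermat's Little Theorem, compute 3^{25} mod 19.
2

By Fermat's Little Theorem, a^(p-1) ≡ 1 (mod p) for prime p and gcd(a, p) = 1
Here p = 19, so 3^18 ≡ 1 (mod 19)
We can reduce the exponent: 25 mod 18 = 7
So 3^25 ≡ 3^7 (mod 19)
Computing: 3^7 mod 19 = 2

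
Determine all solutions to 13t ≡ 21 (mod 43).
38

Since gcd(13, 43) = 1 divides 21, a solution exists.
Multiply both sides by the inverse of 13 mod 43:
  13^(-1) mod 43 = 10
  x ≡ 10 × 21 ≡ 210 ≡ 38 (mod 43)
Verification: 13 × 38 = 494 = 11 × 43 + 21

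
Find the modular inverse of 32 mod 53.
32^(-1) ≡ 5 (mod 53). Verification: 32 × 5 = 160 ≡ 1 (mod 53)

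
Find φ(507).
312

Prime factorization: 507 = 3 × 13^2
Using the formula φ(n) = n × Π(1 - 1/p) for each prime factor p:
φ(507) = 507 × (1 - 1/3) × (1 - 1/13)
φ(507) = 312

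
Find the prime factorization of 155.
5 × 31

Divide by primes starting from smallest:
155 ÷ 5 = 31
31 ÷ 31 = 1

155 = 5 × 31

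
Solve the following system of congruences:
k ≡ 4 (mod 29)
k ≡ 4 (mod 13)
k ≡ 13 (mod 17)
1135

Using the Chinese Remainder Theorem:
M = product of moduli = 6409
For equation 1: M_1 = 221, 221 ≡ 18 (mod 29), inverse of 221 mod 29 is 21 (check: 18 × 21 = 378 ≡ 1 (mod 29))
For equation 2: M_2 = 493, 493 ≡ 12 (mod 13), inverse of 493 mod 13 is 12 (check: 12 × 12 = 144 ≡ 1 (mod 13))
For equation 3: M_3 = 377, 377 ≡ 3 (mod 17), inverse of 377 mod 17 is 6 (check: 3 × 6 = 18 ≡ 1 (mod 17))
Combine: k ≡ Σ r_i×M_i×(M_i⁻¹ mod m_i) = 4×221×21 + 4×493×12 + 13×377×6 = 18564 + 23664 + 29406 = 71634
71634 mod 6409 = 1135
k ≡ 1135 (mod 6409)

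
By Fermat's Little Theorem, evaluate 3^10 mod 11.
By Fermat's Little Theorem, 3^{10} ≡ 1 (mod 11) since 11 is prime and gcd(3, 11) = 1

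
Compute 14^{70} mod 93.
25

Using successive squaring:
Binary expansion of 70: 1000110
Powers of 14 mod 93 (each is the square of the previous):
  14^1 ≡ 14 (mod 93)
  14^2 ≡ 14² = 196 ≡ 10 (mod 93)
  14^4 ≡ 10² = 100 ≡ 7 (mod 93)
  14^8 ≡ 7² = 49 ≡ 49 (mod 93)
  14^16 ≡ 49² = 2401 ≡ 76 (mod 93)
  14^32 ≡ 76² = 5776 ≡ 10 (mod 93)
  14^64 ≡ 10² = 100 ≡ 7 (mod 93)
70 = 64 + 4 + 2, so 14^70 = 14^64 × 14^4 × 14^2 ≡ 7 × 7 × 10 (mod 93)
Multiplying step by step:
  7 × 7 = 49 ≡ 49 (mod 93)
  49 × 10 = 490 ≡ 25 (mod 93)
Result: 14^70 ≡ 25 (mod 93)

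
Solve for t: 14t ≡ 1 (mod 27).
2

Since gcd(14, 27) = 1 divides 1, a solution exists.
Multiply both sides by the inverse of 14 mod 27:
  14^(-1) mod 27 = 2
  x ≡ 2 × 1 ≡ 2 ≡ 2 (mod 27)
Verification: 14 × 2 = 28 = 1 × 27 + 1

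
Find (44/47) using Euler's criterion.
(44/47) = 44^{23} mod 47 = -1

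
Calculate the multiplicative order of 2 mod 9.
Powers of 2 mod 9: 2^1≡2, 2^2≡4, 2^3≡8, 2^4≡7, 2^5≡5, 2^6≡1. Order = 6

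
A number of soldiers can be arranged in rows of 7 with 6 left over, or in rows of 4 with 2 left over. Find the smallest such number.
M = 7 × 4 = 28. M₁ = 4, y₁ ≡ 2 (mod 7). M₂ = 7, y₂ ≡ 3 (mod 4). t = 6×4×2 + 2×7×3 ≡ 6 (mod 28). The smallest positive such number is 6.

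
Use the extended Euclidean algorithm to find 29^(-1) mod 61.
Extended GCD: 29(-21) + 61(10) = 1. So 29^(-1) ≡ 40 ≡ 40 (mod 61). Verify: 29 × 40 = 1160 ≡ 1 (mod 61)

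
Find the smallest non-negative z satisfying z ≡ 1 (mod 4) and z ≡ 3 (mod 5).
M = 4 × 5 = 20. M₁ = 5, y₁ ≡ 1 (mod 4). M₂ = 4, y₂ ≡ 4 (mod 5). z = 1×5×1 + 3×4×4 ≡ 13 (mod 20)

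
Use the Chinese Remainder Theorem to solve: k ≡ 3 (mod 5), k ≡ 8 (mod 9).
M = 5 × 9 = 45. M₁ = 9, y₁ ≡ 4 (mod 5). M₂ = 5, y₂ ≡ 2 (mod 9). k = 3×9×4 + 8×5×2 ≡ 8 (mod 45)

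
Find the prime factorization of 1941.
3 × 647

Divide by primes starting from smallest:
1941 ÷ 3 = 647
647 ÷ 647 = 1

1941 = 3 × 647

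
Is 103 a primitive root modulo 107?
Yes

To verify, check if 103^(106/q) ≢ 1 (mod 107) for each prime divisor q of 106
Divisors of 106 = 106: [1, 2, 53, 106]
  103^(106/2) = 103^53 ≡ 106 (mod 107)
  103^(106/53) = 103^2 ≡ 16 (mod 107)
Conclusion: 103 is a primitive root modulo 107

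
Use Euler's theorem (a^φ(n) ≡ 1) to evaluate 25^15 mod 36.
By Euler: 25^{12} ≡ 1 (mod 36) since gcd(25, 36) = 1. 15 = 1×12 + 3. So 25^{15} ≡ 25^{3} ≡ 1 (mod 36)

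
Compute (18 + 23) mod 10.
1

(18 + 23) = 41
41 mod 10 = 1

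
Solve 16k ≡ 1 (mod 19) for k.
16^(-1) ≡ 6 (mod 19). Verification: 16 × 6 = 96 ≡ 1 (mod 19)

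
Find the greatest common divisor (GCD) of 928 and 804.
4

Using the Euclidean algorithm:
928 = 1 × 804 + 124
804 = 6 × 124 + 60
124 = 2 × 60 + 4
60 = 15 × 4 + 0

GCD(928, 804) = 4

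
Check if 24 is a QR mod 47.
By Euler's criterion: 24^{23} ≡ 1 (mod 47). Since this equals 1, 24 is a QR.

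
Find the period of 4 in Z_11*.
Powers of 4 mod 11: 4^1≡4, 4^2≡5, 4^3≡9, 4^4≡3, 4^5≡1. Order = 5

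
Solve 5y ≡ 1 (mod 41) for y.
33

Using Extended Euclidean Algorithm:
gcd(5, 41) = 1
Bezout coefficients: 5 × -8 + 41 × 1 = 1
So 5 × -8 ≡ 1 (mod 41)
The inverse is -8 mod 41 = 33
Verification: 5 × 33 = 165 = 4 × 41 + 1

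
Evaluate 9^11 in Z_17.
Using repeated squaring. 11 = 8 + 2 + 1 (binary 1011). Repeated squaring mod 17: 9^1 ≡ 9; 9^2 ≡ 9² = 81 ≡ 13; 9^4 ≡ 13² = 169 ≡ 16; 9^8 ≡ 16² = 256 ≡ 1. Multiply: 9^11 = 9^8 × 9^2 × 9^1 ≡ 1 × 13 × 9 (mod 17): 1 × 13 = 13 ≡ 13; 13 × 9 = 117 ≡ 15. So 9^11 ≡ 15 (mod 17).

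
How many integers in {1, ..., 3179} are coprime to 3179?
2720

Prime factorization: 3179 = 11 × 17^2
Using the formula φ(n) = n × Π(1 - 1/p) for each prime factor p:
φ(3179) = 3179 × (1 - 1/11) × (1 - 1/17)
φ(3179) = 2720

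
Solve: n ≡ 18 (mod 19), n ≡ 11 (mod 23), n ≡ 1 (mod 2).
M = 19 × 23 × 2 = 874. M₁ = 46, y₁ ≡ 12 (mod 19). M₂ = 38, y₂ ≡ 20 (mod 23). M₃ = 437, y₃ ≡ 1 (mod 2). n = 18×46×12 + 11×38×20 + 1×437×1 ≡ 379 (mod 874)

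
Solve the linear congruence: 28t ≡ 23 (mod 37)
18

Since gcd(28, 37) = 1 divides 23, a solution exists.
Multiply both sides by the inverse of 28 mod 37:
  28^(-1) mod 37 = 4
  x ≡ 4 × 23 ≡ 92 ≡ 18 (mod 37)
Verification: 28 × 18 = 504 = 13 × 37 + 23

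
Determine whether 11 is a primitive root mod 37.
p - 1 = 36 has prime divisors 2, 3. Check 11^(36/q) mod 37 for each: 11^(36/2) = 11^18 ≡ 1, 11^(36/3) = 11^12 ≡ 1 (mod 37). Since 11^18 ≡ 1 (mod 37), the order of 11 divides 18 (in fact the order is 6) ≠ 36, so it is not a primitive root.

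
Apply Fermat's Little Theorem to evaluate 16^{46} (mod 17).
1

By Fermat's Little Theorem, a^(p-1) ≡ 1 (mod p) for prime p and gcd(a, p) = 1
Here p = 17, so 16^16 ≡ 1 (mod 17)
We can reduce the exponent: 46 mod 16 = 14
So 16^46 ≡ 16^14 (mod 17)
Computing: 16^14 mod 17 = 1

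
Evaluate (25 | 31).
(25/31) = 25^{15} mod 31 = 1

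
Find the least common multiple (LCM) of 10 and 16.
80

First find GCD(10, 16) using the Euclidean algorithm:
10 = 0 × 16 + 10
16 = 1 × 10 + 6
10 = 1 × 6 + 4
6 = 1 × 4 + 2
4 = 2 × 2 + 0
GCD(10, 16) = 2

LCM formula: LCM(a, b) = (a × b) / GCD(a, b)
LCM(10, 16) = (10 × 16) / 2
LCM(10, 16) = 160 / 2
LCM(10, 16) = 80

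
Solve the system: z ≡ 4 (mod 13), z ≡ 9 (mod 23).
M = 13 × 23 = 299. M₁ = 23, y₁ ≡ 4 (mod 13). M₂ = 13, y₂ ≡ 16 (mod 23). z = 4×23×4 + 9×13×16 ≡ 147 (mod 299)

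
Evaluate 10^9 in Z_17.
9 = 8 + 1 (binary 1001). Repeated squaring mod 17: 10^1 ≡ 10; 10^2 ≡ 10² = 100 ≡ 15; 10^4 ≡ 15² = 225 ≡ 4; 10^8 ≡ 4² = 16 ≡ 16. Multiply: 10^9 = 10^8 × 10^1 ≡ 16 × 10 (mod 17): 16 × 10 = 160 ≡ 7. So 10^9 ≡ 7 (mod 17).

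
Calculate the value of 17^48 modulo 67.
Using repeated squaring. 48 = 32 + 16 (binary 110000). Repeated squaring mod 67: 17^1 ≡ 17; 17^2 ≡ 17² = 289 ≡ 21; 17^4 ≡ 21² = 441 ≡ 39; 17^8 ≡ 39² = 1521 ≡ 47; 17^16 ≡ 47² = 2209 ≡ 65; 17^32 ≡ 65² = 4225 ≡ 4. Multiply: 17^48 = 17^32 × 17^16 ≡ 4 × 65 (mod 67): 4 × 65 = 260 ≡ 59. So 17^48 ≡ 59 (mod 67).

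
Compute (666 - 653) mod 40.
13

(666 - 653) = 13
13 mod 40 = 13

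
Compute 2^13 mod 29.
Using repeated squaring. 13 = 8 + 4 + 1 (binary 1101). Repeated squaring mod 29: 2^1 ≡ 2; 2^2 ≡ 2² = 4 ≡ 4; 2^4 ≡ 4² = 16 ≡ 16; 2^8 ≡ 16² = 256 ≡ 24. Multiply: 2^13 = 2^8 × 2^4 × 2^1 ≡ 24 × 16 × 2 (mod 29): 24 × 16 = 384 ≡ 7; 7 × 2 = 14 ≡ 14. So 2^13 ≡ 14 (mod 29).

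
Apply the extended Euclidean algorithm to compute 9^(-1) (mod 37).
Extended GCD: 9(-4) + 37(1) = 1. So 9^(-1) ≡ 33 ≡ 33 (mod 37). Verify: 9 × 33 = 297 ≡ 1 (mod 37)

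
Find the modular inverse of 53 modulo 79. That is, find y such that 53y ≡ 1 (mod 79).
3

Using Extended Euclidean Algorithm:
gcd(53, 79) = 1
Bezout coefficients: 53 × 3 + 79 × -2 = 1
So 53 × 3 ≡ 1 (mod 79)
The inverse is 3 mod 79 = 3
Verification: 53 × 3 = 159 = 2 × 79 + 1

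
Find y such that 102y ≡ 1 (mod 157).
102^(-1) ≡ 137 (mod 157). Verification: 102 × 137 = 13974 ≡ 1 (mod 157)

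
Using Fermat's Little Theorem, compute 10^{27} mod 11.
10

By Fermat's Little Theorem, a^(p-1) ≡ 1 (mod p) for prime p and gcd(a, p) = 1
Here p = 11, so 10^10 ≡ 1 (mod 11)
We can reduce the exponent: 27 mod 10 = 7
So 10^27 ≡ 10^7 (mod 11)
Computing: 10^7 mod 11 = 10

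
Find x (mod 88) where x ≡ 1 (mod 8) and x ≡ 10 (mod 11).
M = 8 × 11 = 88. M₁ = 11, y₁ ≡ 3 (mod 8). M₂ = 8, y₂ ≡ 7 (mod 11). x = 1×11×3 + 10×8×7 ≡ 65 (mod 88)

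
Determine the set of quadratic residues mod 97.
QRs mod 97: {1, 2, 3, 4, 6, 8, 9, 11, 12, 16, 18, 22, 24, 25, 27, 31, 32, 33, 35, 36, 43, 44, 47, 48, 49, 50, 53, 54, 61, 62, 64, 65, 66, 70, 72, 73, 75, 79, 81, 85, 86, 88, 89, 91, 93, 94, 95, 96}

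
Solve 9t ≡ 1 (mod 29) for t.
9^(-1) ≡ 13 (mod 29). Verification: 9 × 13 = 117 ≡ 1 (mod 29)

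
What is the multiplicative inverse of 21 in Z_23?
21^(-1) ≡ 11 (mod 23). Verification: 21 × 11 = 231 ≡ 1 (mod 23)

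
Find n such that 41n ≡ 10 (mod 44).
26

Since gcd(41, 44) = 1 divides 10, a solution exists.
Multiply both sides by the inverse of 41 mod 44:
  41^(-1) mod 44 = 29
  x ≡ 29 × 10 ≡ 290 ≡ 26 (mod 44)
Verification: 41 × 26 = 1066 = 24 × 44 + 10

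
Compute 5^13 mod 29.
Using repeated squaring. 13 = 8 + 4 + 1 (binary 1101). Repeated squaring mod 29: 5^1 ≡ 5; 5^2 ≡ 5² = 25 ≡ 25; 5^4 ≡ 25² = 625 ≡ 16; 5^8 ≡ 16² = 256 ≡ 24. Multiply: 5^13 = 5^8 × 5^4 × 5^1 ≡ 24 × 16 × 5 (mod 29): 24 × 16 = 384 ≡ 7; 7 × 5 = 35 ≡ 6. So 5^13 ≡ 6 (mod 29).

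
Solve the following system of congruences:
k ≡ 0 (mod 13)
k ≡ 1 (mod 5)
26

Using the Chinese Remainder Theorem:
M = product of moduli = 65
For equation 1: M_1 = 5, 5 ≡ 5 (mod 13), inverse of 5 mod 13 is 8 (check: 5 × 8 = 40 ≡ 1 (mod 13))
For equation 2: M_2 = 13, 13 ≡ 3 (mod 5), inverse of 13 mod 5 is 2 (check: 3 × 2 = 6 ≡ 1 (mod 5))
Combine: k ≡ Σ r_i×M_i×(M_i⁻¹ mod m_i) = 0×5×8 + 1×13×2 = 0 + 26 = 26
26 mod 65 = 26
k ≡ 26 (mod 65)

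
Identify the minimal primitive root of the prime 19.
p - 1 = 18 has prime divisors 2, 3. h is a primitive root mod 19 iff h^(18/q) ≢ 1 (mod 19) for each such q.
h = 2: 2^9 ≡ 18, 2^6 ≡ 7 (mod 19); none is 1, so 2 has order 18 and is a primitive root.
The smallest primitive root mod 19 is g = 2.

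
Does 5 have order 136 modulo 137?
p - 1 = 136 has prime divisors 2, 17. Check 5^(136/q) mod 137 for each: 5^(136/2) = 5^68 ≡ 136, 5^(136/17) = 5^8 ≡ 38 (mod 137). None of these is 1, so 5 has order 136 = φ(137), so it is a primitive root mod 137.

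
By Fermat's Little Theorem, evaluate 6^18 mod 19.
By Fermat's Little Theorem, 6^{18} ≡ 1 (mod 19) since 19 is prime and gcd(6, 19) = 1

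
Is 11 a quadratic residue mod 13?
By Euler's criterion: 11^{6} ≡ 12 (mod 13). Since this equals -1 (≡ 12), 11 is not a QR.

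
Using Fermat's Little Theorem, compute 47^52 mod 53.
By Fermat's Little Theorem, 47^{52} ≡ 1 (mod 53) since 53 is prime and gcd(47, 53) = 1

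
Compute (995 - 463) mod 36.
28

(995 - 463) = 532
532 mod 36 = 28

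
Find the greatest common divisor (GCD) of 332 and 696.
4

Using the Euclidean algorithm:
332 = 0 × 696 + 332
696 = 2 × 332 + 32
332 = 10 × 32 + 12
32 = 2 × 12 + 8
12 = 1 × 8 + 4
8 = 2 × 4 + 0

GCD(332, 696) = 4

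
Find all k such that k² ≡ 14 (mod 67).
The square roots of 14 mod 67 are 9 and 58. Verify: 9² = 81 ≡ 14 (mod 67)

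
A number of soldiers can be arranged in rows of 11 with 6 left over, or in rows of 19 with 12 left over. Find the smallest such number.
M = 11 × 19 = 209. M₁ = 19, y₁ ≡ 7 (mod 11). M₂ = 11, y₂ ≡ 7 (mod 19). k = 6×19×7 + 12×11×7 ≡ 50 (mod 209). The smallest positive such number is 50.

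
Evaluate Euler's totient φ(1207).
1120

Prime factorization: 1207 = 17 × 71
Using the formula φ(n) = n × Π(1 - 1/p) for each prime factor p:
φ(1207) = 1207 × (1 - 1/17) × (1 - 1/71)
φ(1207) = 1120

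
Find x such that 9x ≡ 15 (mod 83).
57

Since gcd(9, 83) = 1 divides 15, a solution exists.
Multiply both sides by the inverse of 9 mod 83:
  9^(-1) mod 83 = 37
  x ≡ 37 × 15 ≡ 555 ≡ 57 (mod 83)
Verification: 9 × 57 = 513 = 6 × 83 + 15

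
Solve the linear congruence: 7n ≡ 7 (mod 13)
1

Since gcd(7, 13) = 1 divides 7, a solution exists.
Multiply both sides by the inverse of 7 mod 13:
  7^(-1) mod 13 = 2
  x ≡ 2 × 7 ≡ 14 ≡ 1 (mod 13)
Verification: 7 × 1 = 7 = 0 × 13 + 7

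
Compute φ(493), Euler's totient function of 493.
448

Prime factorization: 493 = 17 × 29
Using the formula φ(n) = n × Π(1 - 1/p) for each prime factor p:
φ(493) = 493 × (1 - 1/17) × (1 - 1/29)
φ(493) = 448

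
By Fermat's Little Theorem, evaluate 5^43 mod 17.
By Fermat: 5^{16} ≡ 1 (mod 17). 43 = 2×16 + 11. So 5^{43} ≡ 5^{11} ≡ 11 (mod 17)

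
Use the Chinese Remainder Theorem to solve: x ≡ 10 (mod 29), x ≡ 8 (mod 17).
416

Using the Chinese Remainder Theorem:
M = product of moduli = 493
For equation 1: M_1 = 17, 17 ≡ 17 (mod 29), inverse of 17 mod 29 is 12 (check: 17 × 12 = 204 ≡ 1 (mod 29))
For equation 2: M_2 = 29, 29 ≡ 12 (mod 17), inverse of 29 mod 17 is 10 (check: 12 × 10 = 120 ≡ 1 (mod 17))
Combine: x ≡ Σ r_i×M_i×(M_i⁻¹ mod m_i) = 10×17×12 + 8×29×10 = 2040 + 2320 = 4360
4360 mod 493 = 416
x ≡ 416 (mod 493)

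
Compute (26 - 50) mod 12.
0

(26 - 50) = -24
-24 mod 12 = 0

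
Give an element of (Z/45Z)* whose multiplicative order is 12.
22 has order 12 mod 45 since 22^{12} ≡ 1 (mod 45) and no smaller power works.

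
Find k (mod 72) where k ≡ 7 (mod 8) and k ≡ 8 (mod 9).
M = 8 × 9 = 72. M₁ = 9, y₁ ≡ 1 (mod 8). M₂ = 8, y₂ ≡ 8 (mod 9). k = 7×9×1 + 8×8×8 ≡ 71 (mod 72)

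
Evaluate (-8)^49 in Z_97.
Using repeated squaring. (-8) ≡ 89 (mod 97). 49 = 32 + 16 + 1 (binary 110001). Repeated squaring mod 97: 89^1 ≡ 89; 89^2 ≡ 89² = 7921 ≡ 64; 89^4 ≡ 64² = 4096 ≡ 22; 89^8 ≡ 22² = 484 ≡ 96; 89^16 ≡ 96² = 9216 ≡ 1; 89^32 ≡ 1² = 1 ≡ 1. Multiply: (-8)^49 ≡ 89^32 × 89^16 × 89^1 ≡ 1 × 1 × 89 (mod 97): 1 × 1 = 1 ≡ 1; 1 × 89 = 89 ≡ 89. So (-8)^49 ≡ 89 (mod 97).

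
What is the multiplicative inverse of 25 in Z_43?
31

Using Extended Euclidean Algorithm:
gcd(25, 43) = 1
Bezout coefficients: 25 × -12 + 43 × 7 = 1
So 25 × -12 ≡ 1 (mod 43)
The inverse is -12 mod 43 = 31
Verification: 25 × 31 = 775 = 18 × 43 + 1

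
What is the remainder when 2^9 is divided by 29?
9 = 8 + 1 (binary 1001). Repeated squaring mod 29: 2^1 ≡ 2; 2^2 ≡ 2² = 4 ≡ 4; 2^4 ≡ 4² = 16 ≡ 16; 2^8 ≡ 16² = 256 ≡ 24. Multiply: 2^9 = 2^8 × 2^1 ≡ 24 × 2 (mod 29): 24 × 2 = 48 ≡ 19. So 2^9 ≡ 19 (mod 29).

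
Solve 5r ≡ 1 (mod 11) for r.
5^(-1) ≡ 9 (mod 11). Verification: 5 × 9 = 45 ≡ 1 (mod 11)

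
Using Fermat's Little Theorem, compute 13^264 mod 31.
By Fermat: 13^{30} ≡ 1 (mod 31). 264 = 8×30 + 24. So 13^{264} ≡ 13^{24} ≡ 2 (mod 31)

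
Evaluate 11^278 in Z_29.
Using Fermat: 11^{28} ≡ 1 (mod 29). 278 ≡ 26 (mod 28). So 11^{278} ≡ 11^{26} ≡ 6 (mod 29)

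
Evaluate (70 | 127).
(70/127) = 70^{63} mod 127 = 1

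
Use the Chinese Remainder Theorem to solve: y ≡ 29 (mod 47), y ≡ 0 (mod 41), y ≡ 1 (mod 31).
36736

Using the Chinese Remainder Theorem:
M = product of moduli = 59737
For equation 1: M_1 = 1271, 1271 ≡ 2 (mod 47), inverse of 1271 mod 47 is 24 (check: 2 × 24 = 48 ≡ 1 (mod 47))
For equation 2: M_2 = 1457, 1457 ≡ 22 (mod 41), inverse of 1457 mod 41 is 28 (check: 22 × 28 = 616 ≡ 1 (mod 41))
For equation 3: M_3 = 1927, 1927 ≡ 5 (mod 31), inverse of 1927 mod 31 is 25 (check: 5 × 25 = 125 ≡ 1 (mod 31))
Combine: y ≡ Σ r_i×M_i×(M_i⁻¹ mod m_i) = 29×1271×24 + 0×1457×28 + 1×1927×25 = 884616 + 0 + 48175 = 932791
932791 mod 59737 = 36736
y ≡ 36736 (mod 59737)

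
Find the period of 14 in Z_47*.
Powers of 14 mod 47: 14^1≡14, 14^2≡8, 14^3≡18, 14^4≡17, 14^5≡3, 14^6≡42, 14^7≡24, 14^8≡7, 14^9≡4, 14^10≡9, 14^11≡32, 14^12≡25, 14^13≡21, 14^14≡12, 14^15≡27, 14^16≡2, 14^17≡28, 14^18≡16, 14^19≡36, 14^20≡34, 14^21≡6, 14^22≡37, 14^23≡1. Order = 23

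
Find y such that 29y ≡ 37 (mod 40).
33

Since gcd(29, 40) = 1 divides 37, a solution exists.
Multiply both sides by the inverse of 29 mod 40:
  29^(-1) mod 40 = 29
  x ≡ 29 × 37 ≡ 1073 ≡ 33 (mod 40)
Verification: 29 × 33 = 957 = 23 × 40 + 37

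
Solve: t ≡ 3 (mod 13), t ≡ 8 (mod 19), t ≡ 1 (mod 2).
M = 13 × 19 × 2 = 494. M₁ = 38, y₁ ≡ 12 (mod 13). M₂ = 26, y₂ ≡ 11 (mod 19). M₃ = 247, y₃ ≡ 1 (mod 2). t = 3×38×12 + 8×26×11 + 1×247×1 ≡ 445 (mod 494)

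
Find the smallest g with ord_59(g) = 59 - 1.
p - 1 = 58 has prime divisors 2, 29. h is a primitive root mod 59 iff h^(58/q) ≢ 1 (mod 59) for each such q.
h = 2: 2^29 ≡ 58, 2^2 ≡ 4 (mod 59); none is 1, so 2 has order 58 and is a primitive root.
The smallest primitive root mod 59 is g = 2.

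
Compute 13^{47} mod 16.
5

Using successive squaring:
Binary expansion of 47: 101111
Powers of 13 mod 16 (each is the square of the previous):
  13^1 ≡ 13 (mod 16)
  13^2 ≡ 13² = 169 ≡ 9 (mod 16)
  13^4 ≡ 9² = 81 ≡ 1 (mod 16)
  13^8 ≡ 1² = 1 ≡ 1 (mod 16)
  13^16 ≡ 1² = 1 ≡ 1 (mod 16)
  13^32 ≡ 1² = 1 ≡ 1 (mod 16)
47 = 32 + 8 + 4 + 2 + 1, so 13^47 = 13^32 × 13^8 × 13^4 × 13^2 × 13^1 ≡ 1 × 1 × 1 × 9 × 13 (mod 16)
Multiplying step by step:
  1 × 1 = 1 ≡ 1 (mod 16)
  1 × 1 = 1 ≡ 1 (mod 16)
  1 × 9 = 9 ≡ 9 (mod 16)
  9 × 13 = 117 ≡ 5 (mod 16)
Result: 13^47 ≡ 5 (mod 16)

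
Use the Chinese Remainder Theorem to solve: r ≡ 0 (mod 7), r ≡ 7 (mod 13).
M = 7 × 13 = 91. M₁ = 13, y₁ ≡ 6 (mod 7). M₂ = 7, y₂ ≡ 2 (mod 13). r = 0×13×6 + 7×7×2 ≡ 7 (mod 91)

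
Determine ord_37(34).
Powers of 34 mod 37: 34^1≡34, 34^2≡9, 34^3≡10, 34^4≡7, 34^5≡16, 34^6≡26, 34^7≡33, 34^8≡12, 34^9≡1. Order = 9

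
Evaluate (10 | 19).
(10/19) = 10^{9} mod 19 = -1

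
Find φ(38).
18

Prime factorization: 38 = 2 × 19
Using the formula φ(n) = n × Π(1 - 1/p) for each prime factor p:
φ(38) = 38 × (1 - 1/2) × (1 - 1/19)
φ(38) = 18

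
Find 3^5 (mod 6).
5 = 4 + 1 (binary 101). Repeated squaring mod 6: 3^1 ≡ 3; 3^2 ≡ 3² = 9 ≡ 3; 3^4 ≡ 3² = 9 ≡ 3. Multiply: 3^5 = 3^4 × 3^1 ≡ 3 × 3 (mod 6): 3 × 3 = 9 ≡ 3. So 3^5 ≡ 3 (mod 6).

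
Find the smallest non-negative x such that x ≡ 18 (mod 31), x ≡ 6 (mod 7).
111

Using the Chinese Remainder Theorem:
M = product of moduli = 217
For equation 1: M_1 = 7, 7 ≡ 7 (mod 31), inverse of 7 mod 31 is 9 (check: 7 × 9 = 63 ≡ 1 (mod 31))
For equation 2: M_2 = 31, 31 ≡ 3 (mod 7), inverse of 31 mod 7 is 5 (check: 3 × 5 = 15 ≡ 1 (mod 7))
Combine: x ≡ Σ r_i×M_i×(M_i⁻¹ mod m_i) = 18×7×9 + 6×31×5 = 1134 + 930 = 2064
2064 mod 217 = 111
x ≡ 111 (mod 217)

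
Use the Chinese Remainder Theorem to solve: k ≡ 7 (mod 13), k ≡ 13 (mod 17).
M = 13 × 17 = 221. M₁ = 17, y₁ ≡ 10 (mod 13). M₂ = 13, y₂ ≡ 4 (mod 17). k = 7×17×10 + 13×13×4 ≡ 98 (mod 221)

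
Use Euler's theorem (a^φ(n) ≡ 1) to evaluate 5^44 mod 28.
By Euler: 5^{12} ≡ 1 (mod 28) since gcd(5, 28) = 1. 44 = 3×12 + 8. So 5^{44} ≡ 5^{8} ≡ 25 (mod 28)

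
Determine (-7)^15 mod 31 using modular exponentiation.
Using repeated squaring. (-7) ≡ 24 (mod 31). 15 = 8 + 4 + 2 + 1 (binary 1111). Repeated squaring mod 31: 24^1 ≡ 24; 24^2 ≡ 24² = 576 ≡ 18; 24^4 ≡ 18² = 324 ≡ 14; 24^8 ≡ 14² = 196 ≡ 10. Multiply: (-7)^15 ≡ 24^8 × 24^4 × 24^2 × 24^1 ≡ 10 × 14 × 18 × 24 (mod 31): 10 × 14 = 140 ≡ 16; 16 × 18 = 288 ≡ 9; 9 × 24 = 216 ≡ 30. So (-7)^15 ≡ 30 (mod 31).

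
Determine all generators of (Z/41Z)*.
Primitive roots mod 41: {6, 7, 11, 12, 13, 15, 17, 19, 22, 24, 26, 28, 29, 30, 34, 35}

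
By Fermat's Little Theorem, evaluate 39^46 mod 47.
By Fermat's Little Theorem, 39^{46} ≡ 1 (mod 47) since 47 is prime and gcd(39, 47) = 1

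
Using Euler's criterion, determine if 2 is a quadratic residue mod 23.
By Euler's criterion: 2^{11} ≡ 1 (mod 23). Since this equals 1, 2 is a QR.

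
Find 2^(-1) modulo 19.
10

Using Extended Euclidean Algorithm:
gcd(2, 19) = 1
Bezout coefficients: 2 × -9 + 19 × 1 = 1
So 2 × -9 ≡ 1 (mod 19)
The inverse is -9 mod 19 = 10
Verification: 2 × 10 = 20 = 1 × 19 + 1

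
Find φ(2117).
2016

Prime factorization: 2117 = 29 × 73
Using the formula φ(n) = n × Π(1 - 1/p) for each prime factor p:
φ(2117) = 2117 × (1 - 1/29) × (1 - 1/73)
φ(2117) = 2016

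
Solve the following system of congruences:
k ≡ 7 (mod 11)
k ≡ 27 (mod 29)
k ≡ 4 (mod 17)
2724

Using the Chinese Remainder Theorem:
M = product of moduli = 5423
For equation 1: M_1 = 493, 493 ≡ 9 (mod 11), inverse of 493 mod 11 is 5 (check: 9 × 5 = 45 ≡ 1 (mod 11))
For equation 2: M_2 = 187, 187 ≡ 13 (mod 29), inverse of 187 mod 29 is 9 (check: 13 × 9 = 117 ≡ 1 (mod 29))
For equation 3: M_3 = 319, 319 ≡ 13 (mod 17), inverse of 319 mod 17 is 4 (check: 13 × 4 = 52 ≡ 1 (mod 17))
Combine: k ≡ Σ r_i×M_i×(M_i⁻¹ mod m_i) = 7×493×5 + 27×187×9 + 4×319×4 = 17255 + 45441 + 5104 = 67800
67800 mod 5423 = 2724
k ≡ 2724 (mod 5423)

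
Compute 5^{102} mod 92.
13

Using successive squaring:
Binary expansion of 102: 1100110
Powers of 5 mod 92 (each is the square of the previous):
  5^1 ≡ 5 (mod 92)
  5^2 ≡ 5² = 25 ≡ 25 (mod 92)
  5^4 ≡ 25² = 625 ≡ 73 (mod 92)
  5^8 ≡ 73² = 5329 ≡ 85 (mod 92)
  5^16 ≡ 85² = 7225 ≡ 49 (mod 92)
  5^32 ≡ 49² = 2401 ≡ 9 (mod 92)
  5^64 ≡ 9² = 81 ≡ 81 (mod 92)
102 = 64 + 32 + 4 + 2, so 5^102 = 5^64 × 5^32 × 5^4 × 5^2 ≡ 81 × 9 × 73 × 25 (mod 92)
Multiplying step by step:
  81 × 9 = 729 ≡ 85 (mod 92)
  85 × 73 = 6205 ≡ 41 (mod 92)
  41 × 25 = 1025 ≡ 13 (mod 92)
Result: 5^102 ≡ 13 (mod 92)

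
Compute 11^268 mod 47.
Using Fermat: 11^{46} ≡ 1 (mod 47). 268 ≡ 38 (mod 46). So 11^{268} ≡ 11^{38} ≡ 4 (mod 47)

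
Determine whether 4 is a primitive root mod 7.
p - 1 = 6 has prime divisors 2, 3. Check 4^(6/q) mod 7 for each: 4^(6/2) = 4^3 ≡ 1, 4^(6/3) = 4^2 ≡ 2 (mod 7). Since 4^3 ≡ 1 (mod 7), the order of 4 divides 3 (in fact the order is 3) ≠ 6, so it is not a primitive root.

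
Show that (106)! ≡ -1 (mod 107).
(106)! mod 107 = 106. Since this equals -1 (mod 107), Wilson confirms 107 is prime.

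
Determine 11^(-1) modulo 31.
11^(-1) ≡ 17 (mod 31). Verification: 11 × 17 = 187 ≡ 1 (mod 31)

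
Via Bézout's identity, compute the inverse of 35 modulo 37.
Extended GCD: 35(18) + 37(-17) = 1. So 35^(-1) ≡ 18 ≡ 18 (mod 37). Verify: 35 × 18 = 630 ≡ 1 (mod 37)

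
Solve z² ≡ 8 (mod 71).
The square roots of 8 mod 71 are 24 and 47. Verify: 24² = 576 ≡ 8 (mod 71)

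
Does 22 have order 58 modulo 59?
p - 1 = 58 has prime divisors 2, 29. Check 22^(58/q) mod 59 for each: 22^(58/2) = 22^29 ≡ 1, 22^(58/29) = 22^2 ≡ 12 (mod 59). Since 22^29 ≡ 1 (mod 59), the order of 22 divides 29 (in fact the order is 29) ≠ 58, so it is not a primitive root.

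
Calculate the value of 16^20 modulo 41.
Using repeated squaring. 20 = 16 + 4 (binary 10100). Repeated squaring mod 41: 16^1 ≡ 16; 16^2 ≡ 16² = 256 ≡ 10; 16^4 ≡ 10² = 100 ≡ 18; 16^8 ≡ 18² = 324 ≡ 37; 16^16 ≡ 37² = 1369 ≡ 16. Multiply: 16^20 = 16^16 × 16^4 ≡ 16 × 18 (mod 41): 16 × 18 = 288 ≡ 1. So 16^20 ≡ 1 (mod 41).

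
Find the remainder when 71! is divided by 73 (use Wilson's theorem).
(72)! = (71)! × (72) ≡ -1 (mod 73). So (71)! ≡ -1 × (72)^(-1) ≡ (-1)×(-1) = 1 (mod 73)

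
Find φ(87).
56

Prime factorization: 87 = 3 × 29
Using the formula φ(n) = n × Π(1 - 1/p) for each prime factor p:
φ(87) = 87 × (1 - 1/3) × (1 - 1/29)
φ(87) = 56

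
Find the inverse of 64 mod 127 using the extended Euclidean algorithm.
Extended GCD: 64(2) + 127(-1) = 1. So 64^(-1) ≡ 2 ≡ 2 (mod 127). Verify: 64 × 2 = 128 ≡ 1 (mod 127)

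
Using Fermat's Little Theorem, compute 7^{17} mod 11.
6

By Fermat's Little Theorem, a^(p-1) ≡ 1 (mod p) for prime p and gcd(a, p) = 1
Here p = 11, so 7^10 ≡ 1 (mod 11)
We can reduce the exponent: 17 mod 10 = 7
So 7^17 ≡ 7^7 (mod 11)
Computing: 7^7 mod 11 = 6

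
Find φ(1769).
1680

Prime factorization: 1769 = 29 × 61
Using the formula φ(n) = n × Π(1 - 1/p) for each prime factor p:
φ(1769) = 1769 × (1 - 1/29) × (1 - 1/61)
φ(1769) = 1680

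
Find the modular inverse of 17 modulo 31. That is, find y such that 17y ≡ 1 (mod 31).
11

Using Extended Euclidean Algorithm:
gcd(17, 31) = 1
Bezout coefficients: 17 × 11 + 31 × -6 = 1
So 17 × 11 ≡ 1 (mod 31)
The inverse is 11 mod 31 = 11
Verification: 17 × 11 = 187 = 6 × 31 + 1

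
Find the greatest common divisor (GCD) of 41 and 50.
1

Using the Euclidean algorithm:
41 = 0 × 50 + 41
50 = 1 × 41 + 9
41 = 4 × 9 + 5
9 = 1 × 5 + 4
5 = 1 × 4 + 1
4 = 4 × 1 + 0

GCD(41, 50) = 1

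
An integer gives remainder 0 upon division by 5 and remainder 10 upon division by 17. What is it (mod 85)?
M = 5 × 17 = 85. M₁ = 17, y₁ ≡ 3 (mod 5). M₂ = 5, y₂ ≡ 7 (mod 17). z = 0×17×3 + 10×5×7 ≡ 10 (mod 85). The smallest positive such number is 10.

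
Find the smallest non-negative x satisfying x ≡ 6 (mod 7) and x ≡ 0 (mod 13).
M = 7 × 13 = 91. M₁ = 13, y₁ ≡ 6 (mod 7). M₂ = 7, y₂ ≡ 2 (mod 13). x = 6×13×6 + 0×7×2 ≡ 13 (mod 91)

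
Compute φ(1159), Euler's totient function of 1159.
1080

Prime factorization: 1159 = 19 × 61
Using the formula φ(n) = n × Π(1 - 1/p) for each prime factor p:
φ(1159) = 1159 × (1 - 1/19) × (1 - 1/61)
φ(1159) = 1080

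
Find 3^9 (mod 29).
9 = 8 + 1 (binary 1001). Repeated squaring mod 29: 3^1 ≡ 3; 3^2 ≡ 3² = 9 ≡ 9; 3^4 ≡ 9² = 81 ≡ 23; 3^8 ≡ 23² = 529 ≡ 7. Multiply: 3^9 = 3^8 × 3^1 ≡ 7 × 3 (mod 29): 7 × 3 = 21 ≡ 21. So 3^9 ≡ 21 (mod 29).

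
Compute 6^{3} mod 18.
0

Using successive squaring:
Binary expansion of 3: 11
Powers of 6 mod 18 (each is the square of the previous):
  6^1 ≡ 6 (mod 18)
  6^2 ≡ 6² = 36 ≡ 0 (mod 18)
3 = 2 + 1, so 6^3 = 6^2 × 6^1 ≡ 0 × 6 (mod 18)
Multiplying step by step:
  0 × 6 = 0 ≡ 0 (mod 18)
Result: 6^3 ≡ 0 (mod 18)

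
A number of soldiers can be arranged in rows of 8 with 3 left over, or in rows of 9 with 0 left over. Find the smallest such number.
M = 8 × 9 = 72. M₁ = 9, y₁ ≡ 1 (mod 8). M₂ = 8, y₂ ≡ 8 (mod 9). r = 3×9×1 + 0×8×8 ≡ 27 (mod 72). The smallest positive such number is 27.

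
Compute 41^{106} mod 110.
91

Using successive squaring:
Binary expansion of 106: 1101010
Powers of 41 mod 110 (each is the square of the previous):
  41^1 ≡ 41 (mod 110)
  41^2 ≡ 41² = 1681 ≡ 31 (mod 110)
  41^4 ≡ 31² = 961 ≡ 81 (mod 110)
  41^8 ≡ 81² = 6561 ≡ 71 (mod 110)
  41^16 ≡ 71² = 5041 ≡ 91 (mod 110)
  41^32 ≡ 91² = 8281 ≡ 31 (mod 110)
  41^64 ≡ 31² = 961 ≡ 81 (mod 110)
106 = 64 + 32 + 8 + 2, so 41^106 = 41^64 × 41^32 × 41^8 × 41^2 ≡ 81 × 31 × 71 × 31 (mod 110)
Multiplying step by step:
  81 × 31 = 2511 ≡ 91 (mod 110)
  91 × 71 = 6461 ≡ 81 (mod 110)
  81 × 31 = 2511 ≡ 91 (mod 110)
Result: 41^106 ≡ 91 (mod 110)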